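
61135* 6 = 366810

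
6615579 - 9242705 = - 2627126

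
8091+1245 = 9336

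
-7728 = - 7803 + 75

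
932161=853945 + 78216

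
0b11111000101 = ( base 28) 2f1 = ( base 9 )2650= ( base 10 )1989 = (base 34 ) 1OH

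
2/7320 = 1/3660 = 0.00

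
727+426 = 1153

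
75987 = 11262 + 64725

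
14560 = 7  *2080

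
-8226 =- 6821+-1405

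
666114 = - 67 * ( - 9942 ) 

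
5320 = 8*665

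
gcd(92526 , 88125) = 3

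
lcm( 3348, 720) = 66960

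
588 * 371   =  218148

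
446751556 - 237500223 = 209251333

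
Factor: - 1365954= - 2^1*3^1*97^1*2347^1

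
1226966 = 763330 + 463636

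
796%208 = 172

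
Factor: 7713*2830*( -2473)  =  -2^1*3^2*5^1*283^1*857^1*2473^1 = -  53980124670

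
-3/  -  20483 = 3/20483= 0.00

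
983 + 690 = 1673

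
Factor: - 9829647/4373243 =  - 3^3*7^( - 1)*23^( - 2)*151^1*1181^(  -  1)*2411^1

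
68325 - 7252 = 61073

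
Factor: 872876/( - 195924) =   -  218219/48981=- 3^ ( - 1 )* 29^( - 1)*67^1*563^(-1)*3257^1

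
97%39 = 19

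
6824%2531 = 1762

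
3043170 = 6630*459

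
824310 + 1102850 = 1927160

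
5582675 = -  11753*( - 475 ) 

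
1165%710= 455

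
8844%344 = 244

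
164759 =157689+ 7070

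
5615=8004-2389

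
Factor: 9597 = 3^1*7^1*457^1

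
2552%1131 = 290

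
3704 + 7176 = 10880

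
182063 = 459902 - 277839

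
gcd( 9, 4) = 1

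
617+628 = 1245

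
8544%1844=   1168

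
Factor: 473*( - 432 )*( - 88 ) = 2^7*3^3*11^2*43^1 =17981568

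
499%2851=499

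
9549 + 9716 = 19265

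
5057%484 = 217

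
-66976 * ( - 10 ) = 669760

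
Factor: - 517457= - 517457^1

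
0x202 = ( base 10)514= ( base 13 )307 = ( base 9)631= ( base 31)GI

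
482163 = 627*769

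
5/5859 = 5/5859 = 0.00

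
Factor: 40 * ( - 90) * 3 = - 10800 = -2^4*3^3*5^2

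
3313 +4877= 8190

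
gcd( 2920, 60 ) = 20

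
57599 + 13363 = 70962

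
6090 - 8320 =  - 2230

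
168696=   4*42174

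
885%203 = 73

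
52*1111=57772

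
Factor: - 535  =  -5^1 * 107^1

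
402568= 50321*8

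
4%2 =0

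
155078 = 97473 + 57605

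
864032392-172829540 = 691202852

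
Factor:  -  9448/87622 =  - 4724/43811=- 2^2*193^ ( - 1)*227^( - 1)*1181^1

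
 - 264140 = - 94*2810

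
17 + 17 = 34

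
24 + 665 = 689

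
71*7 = 497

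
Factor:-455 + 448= - 7 = - 7^1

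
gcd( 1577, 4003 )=1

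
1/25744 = 1/25744=0.00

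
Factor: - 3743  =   - 19^1 * 197^1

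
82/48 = 1 + 17/24 = 1.71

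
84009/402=28003/134 = 208.98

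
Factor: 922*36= 2^3*3^2*461^1 =33192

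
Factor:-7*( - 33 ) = 3^1*7^1*11^1 =231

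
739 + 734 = 1473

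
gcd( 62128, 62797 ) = 1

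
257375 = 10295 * 25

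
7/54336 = 7/54336= 0.00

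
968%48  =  8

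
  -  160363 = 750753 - 911116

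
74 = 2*37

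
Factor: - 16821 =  - 3^3*7^1*89^1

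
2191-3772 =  - 1581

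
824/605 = 824/605 = 1.36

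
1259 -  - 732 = 1991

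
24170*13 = 314210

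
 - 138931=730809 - 869740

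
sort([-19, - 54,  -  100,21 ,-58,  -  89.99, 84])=[-100,-89.99,-58, - 54,- 19 , 21,84]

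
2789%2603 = 186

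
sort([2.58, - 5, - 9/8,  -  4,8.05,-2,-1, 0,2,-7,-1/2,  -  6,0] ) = [ - 7 , - 6, -5,  -  4,-2,  -  9/8, - 1, - 1/2,0, 0,2,2.58 , 8.05 ]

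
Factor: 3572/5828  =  19/31 = 19^1*31^(  -  1) 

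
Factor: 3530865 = 3^1*5^1*13^1*19^1 * 953^1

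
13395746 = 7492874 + 5902872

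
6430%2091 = 157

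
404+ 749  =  1153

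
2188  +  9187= 11375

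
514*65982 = 33914748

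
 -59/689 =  - 1 + 630/689 =-0.09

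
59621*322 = 19197962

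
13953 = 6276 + 7677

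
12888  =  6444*2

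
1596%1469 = 127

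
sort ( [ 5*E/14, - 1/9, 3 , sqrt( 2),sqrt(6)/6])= [ - 1/9,sqrt ( 6 )/6, 5*E/14,sqrt(2),3]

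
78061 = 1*78061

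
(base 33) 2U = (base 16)60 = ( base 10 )96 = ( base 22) 48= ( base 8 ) 140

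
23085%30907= 23085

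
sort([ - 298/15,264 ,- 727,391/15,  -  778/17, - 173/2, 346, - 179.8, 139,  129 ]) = [ -727,  -  179.8,-173/2, - 778/17,  -  298/15, 391/15, 129,139, 264, 346 ] 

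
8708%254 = 72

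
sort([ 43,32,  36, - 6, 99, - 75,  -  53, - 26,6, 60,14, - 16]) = [ - 75, - 53, - 26,-16, - 6, 6,  14,  32, 36, 43,60,  99]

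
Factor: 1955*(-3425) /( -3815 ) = 5^2*7^(-1 )*17^1*23^1*109^( - 1 )*137^1 = 1339175/763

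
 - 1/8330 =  - 1 + 8329/8330 = - 0.00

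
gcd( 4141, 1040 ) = 1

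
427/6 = 71 + 1/6 = 71.17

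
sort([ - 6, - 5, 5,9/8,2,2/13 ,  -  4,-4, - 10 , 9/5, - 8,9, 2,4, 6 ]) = [  -  10,-8,- 6 , - 5, - 4,  -  4,2/13, 9/8, 9/5,2, 2,4,  5,6,  9 ]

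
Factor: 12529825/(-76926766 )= - 2^(-1)*5^2*7^( - 1 )*11^1*283^1  *  34129^ ( - 1) =- 77825/477806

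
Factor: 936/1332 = 26/37 = 2^1*13^1 * 37^( - 1 )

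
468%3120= 468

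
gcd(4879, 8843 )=1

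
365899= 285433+80466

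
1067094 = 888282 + 178812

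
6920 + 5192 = 12112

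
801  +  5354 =6155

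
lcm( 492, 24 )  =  984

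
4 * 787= 3148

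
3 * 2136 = 6408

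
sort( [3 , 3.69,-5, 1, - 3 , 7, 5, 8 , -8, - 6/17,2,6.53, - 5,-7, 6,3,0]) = [ - 8, - 7,-5, - 5  ,  -  3, - 6/17,0,1,2, 3,3,3.69,5, 6 , 6.53 , 7,8]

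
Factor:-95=-5^1*19^1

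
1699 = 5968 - 4269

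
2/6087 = 2/6087 = 0.00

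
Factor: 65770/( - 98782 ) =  - 32885/49391 = -5^1*6577^1*49391^ ( - 1)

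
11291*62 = 700042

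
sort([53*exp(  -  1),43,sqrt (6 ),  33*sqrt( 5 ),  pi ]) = [sqrt ( 6 ),pi, 53*exp( - 1 ),43,33*sqrt( 5) ]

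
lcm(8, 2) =8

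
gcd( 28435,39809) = 5687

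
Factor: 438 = 2^1 * 3^1 * 73^1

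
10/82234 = 5/41117 = 0.00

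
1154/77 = 14 + 76/77 = 14.99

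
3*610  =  1830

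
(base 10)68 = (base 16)44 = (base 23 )2M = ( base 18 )3E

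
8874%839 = 484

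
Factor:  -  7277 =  - 19^1*383^1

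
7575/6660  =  1 + 61/444 = 1.14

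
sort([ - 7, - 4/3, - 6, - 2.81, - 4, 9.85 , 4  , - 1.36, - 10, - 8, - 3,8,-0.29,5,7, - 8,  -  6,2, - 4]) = [ - 10,  -  8, - 8, - 7, - 6, - 6, - 4 , - 4, - 3 ,-2.81, - 1.36, - 4/3,-0.29,2,4,5, 7,8, 9.85]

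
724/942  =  362/471 =0.77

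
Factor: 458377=458377^1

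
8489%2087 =141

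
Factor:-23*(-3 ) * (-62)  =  -4278  =  - 2^1*3^1 * 23^1 *31^1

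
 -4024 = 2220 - 6244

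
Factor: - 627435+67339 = - 2^5*23^1*761^1 = -560096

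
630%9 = 0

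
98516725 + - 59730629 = 38786096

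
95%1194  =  95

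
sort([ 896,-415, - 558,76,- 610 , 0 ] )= [-610, - 558,  -  415, 0 , 76, 896] 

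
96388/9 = 10709 + 7/9 = 10709.78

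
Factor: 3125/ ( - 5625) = - 5/9 = - 3^( - 2 )*5^1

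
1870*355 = 663850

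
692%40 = 12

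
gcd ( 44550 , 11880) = 2970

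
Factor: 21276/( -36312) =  - 1773/3026 = - 2^( - 1 )*3^2*17^(  -  1)*89^(  -  1) *197^1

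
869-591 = 278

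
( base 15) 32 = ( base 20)27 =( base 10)47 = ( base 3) 1202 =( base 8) 57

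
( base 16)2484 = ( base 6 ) 111140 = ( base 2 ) 10010010000100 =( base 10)9348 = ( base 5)244343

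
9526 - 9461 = 65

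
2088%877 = 334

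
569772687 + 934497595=1504270282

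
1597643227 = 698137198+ 899506029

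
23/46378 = 23/46378= 0.00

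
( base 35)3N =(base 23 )5d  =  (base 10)128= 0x80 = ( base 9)152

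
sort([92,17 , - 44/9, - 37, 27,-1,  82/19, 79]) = [ - 37,-44/9,-1, 82/19, 17 , 27,79, 92 ] 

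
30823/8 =3852  +  7/8 = 3852.88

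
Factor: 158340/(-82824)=-2^ ( - 1 )*5^1*13^1*17^(-1) = - 65/34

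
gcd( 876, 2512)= 4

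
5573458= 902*6179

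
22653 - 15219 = 7434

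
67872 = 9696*7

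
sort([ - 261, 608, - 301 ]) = [ - 301 , - 261, 608 ]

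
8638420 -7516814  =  1121606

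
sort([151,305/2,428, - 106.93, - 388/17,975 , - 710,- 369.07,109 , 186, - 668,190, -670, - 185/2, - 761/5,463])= [ - 710, - 670, -668, - 369.07 , - 761/5, - 106.93, - 185/2, - 388/17,109,151,305/2,186, 190,428,463,975]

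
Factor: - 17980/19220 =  - 29^1*31^( - 1 )=-  29/31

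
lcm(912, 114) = 912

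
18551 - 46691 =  -28140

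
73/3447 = 73/3447 = 0.02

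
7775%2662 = 2451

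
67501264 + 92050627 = 159551891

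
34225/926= 34225/926=36.96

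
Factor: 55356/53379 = 2^2* 3^(  -  3 )*7^1 = 28/27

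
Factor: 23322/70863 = 26/79 = 2^1*13^1*79^( - 1 ) 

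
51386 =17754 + 33632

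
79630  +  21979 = 101609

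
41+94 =135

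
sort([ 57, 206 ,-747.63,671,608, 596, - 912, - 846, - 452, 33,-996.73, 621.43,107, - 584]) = [-996.73, - 912, - 846, - 747.63 , - 584,- 452,33,57 , 107,  206, 596,608,621.43,671 ] 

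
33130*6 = 198780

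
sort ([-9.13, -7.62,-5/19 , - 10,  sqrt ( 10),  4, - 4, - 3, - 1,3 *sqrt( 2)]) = [-10, - 9.13, - 7.62, - 4, - 3, - 1, - 5/19,  sqrt ( 10 ) , 4,3*sqrt(2)]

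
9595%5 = 0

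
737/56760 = 67/5160 = 0.01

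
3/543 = 1/181 = 0.01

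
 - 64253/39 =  -1648+19/39 = -1647.51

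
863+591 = 1454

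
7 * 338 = 2366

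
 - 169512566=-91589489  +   - 77923077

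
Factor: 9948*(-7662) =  - 2^3*3^2*829^1 * 1277^1 = -  76221576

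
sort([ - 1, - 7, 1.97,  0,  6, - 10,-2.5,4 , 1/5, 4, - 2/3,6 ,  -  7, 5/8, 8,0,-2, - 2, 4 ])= [ - 10, - 7, - 7, - 2.5, - 2,-2, - 1, - 2/3,0, 0, 1/5, 5/8, 1.97,4,4, 4,6,6, 8]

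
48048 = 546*88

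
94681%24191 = 22108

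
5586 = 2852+2734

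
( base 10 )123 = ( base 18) 6F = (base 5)443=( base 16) 7B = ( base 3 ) 11120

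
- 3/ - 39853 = 3/39853= 0.00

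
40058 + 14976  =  55034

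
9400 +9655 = 19055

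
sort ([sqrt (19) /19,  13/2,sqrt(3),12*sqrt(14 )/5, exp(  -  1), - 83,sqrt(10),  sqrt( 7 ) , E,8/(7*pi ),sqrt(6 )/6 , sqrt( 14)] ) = [ -83, sqrt(19) /19,8/ (7*pi),  exp ( - 1 ),  sqrt( 6)/6 , sqrt( 3 ), sqrt(  7), E,sqrt( 10 ) , sqrt( 14 ), 13/2,12 * sqrt(14) /5]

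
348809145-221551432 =127257713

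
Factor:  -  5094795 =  - 3^1*5^1*339653^1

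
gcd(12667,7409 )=239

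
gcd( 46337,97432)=1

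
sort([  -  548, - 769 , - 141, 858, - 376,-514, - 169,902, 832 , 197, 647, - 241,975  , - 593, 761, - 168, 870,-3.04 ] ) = [ - 769, - 593 , - 548, -514,-376, - 241, - 169, - 168, -141, - 3.04,197, 647, 761, 832, 858,870, 902, 975 ]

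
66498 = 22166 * 3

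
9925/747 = 13 + 214/747 = 13.29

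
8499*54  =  458946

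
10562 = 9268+1294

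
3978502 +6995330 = 10973832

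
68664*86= 5905104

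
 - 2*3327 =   -  6654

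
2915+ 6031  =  8946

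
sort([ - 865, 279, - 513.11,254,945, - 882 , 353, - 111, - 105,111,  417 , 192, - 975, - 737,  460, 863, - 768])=[ - 975, - 882, - 865, - 768, - 737 , - 513.11, - 111, - 105, 111,192,254, 279 , 353,417, 460,863,  945]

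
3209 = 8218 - 5009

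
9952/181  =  54 + 178/181 = 54.98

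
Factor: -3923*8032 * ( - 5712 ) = 2^9*3^1*7^1*17^1*251^1*3923^1=179982469632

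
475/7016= 475/7016 = 0.07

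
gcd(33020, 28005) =5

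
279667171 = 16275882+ 263391289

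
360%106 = 42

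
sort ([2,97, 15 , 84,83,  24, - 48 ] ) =[ - 48,2,15, 24,  83,84,97]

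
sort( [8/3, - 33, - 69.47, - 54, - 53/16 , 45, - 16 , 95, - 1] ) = [  -  69.47,  -  54,  -  33, - 16, - 53/16, - 1,8/3,  45, 95]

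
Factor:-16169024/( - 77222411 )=2^6 * 7^( - 1 )*631^( - 1)*17483^( -1 )*252641^1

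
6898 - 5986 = 912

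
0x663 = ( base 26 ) 2an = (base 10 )1635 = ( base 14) 84b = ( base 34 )1e3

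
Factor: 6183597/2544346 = 2^( - 1)*3^1 * 17^1 * 17321^1*181739^(-1) = 883371/363478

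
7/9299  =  7/9299 = 0.00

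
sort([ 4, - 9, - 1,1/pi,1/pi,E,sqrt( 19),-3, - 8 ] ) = [ - 9, - 8 , - 3, - 1,1/pi, 1/pi, E,4, sqrt(19)]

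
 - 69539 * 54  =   - 3755106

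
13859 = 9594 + 4265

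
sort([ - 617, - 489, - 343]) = [-617, - 489, - 343 ]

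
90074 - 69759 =20315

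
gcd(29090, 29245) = 5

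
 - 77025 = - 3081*25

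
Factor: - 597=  - 3^1*199^1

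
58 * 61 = 3538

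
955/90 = 10 + 11/18= 10.61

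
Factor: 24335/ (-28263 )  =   - 3^( - 1 )*5^1 * 31^1*157^1 * 9421^( - 1 )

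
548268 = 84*6527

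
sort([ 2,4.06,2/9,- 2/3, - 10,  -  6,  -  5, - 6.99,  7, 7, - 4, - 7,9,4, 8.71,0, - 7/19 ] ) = [ - 10 , - 7, - 6.99, - 6, - 5, - 4, - 2/3, - 7/19, 0 , 2/9,2,  4, 4.06,  7,7,8.71,9]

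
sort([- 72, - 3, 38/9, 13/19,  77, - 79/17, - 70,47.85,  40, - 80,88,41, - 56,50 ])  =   [ - 80, - 72, - 70, - 56,-79/17, - 3,13/19 , 38/9,40, 41, 47.85, 50,77,88]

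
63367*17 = 1077239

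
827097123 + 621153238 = 1448250361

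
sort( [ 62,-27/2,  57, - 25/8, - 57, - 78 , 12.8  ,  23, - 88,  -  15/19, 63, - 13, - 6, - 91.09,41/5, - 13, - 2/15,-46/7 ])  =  [  -  91.09, - 88, - 78, - 57, - 27/2, - 13 ,  -  13,-46/7, - 6,-25/8 ,-15/19,-2/15, 41/5,  12.8 , 23, 57, 62, 63]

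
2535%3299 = 2535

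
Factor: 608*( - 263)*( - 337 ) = 2^5*19^1*263^1*337^1 =53887648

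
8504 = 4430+4074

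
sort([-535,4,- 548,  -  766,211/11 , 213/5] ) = [  -  766,-548,- 535,4,211/11,213/5]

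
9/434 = 9/434 = 0.02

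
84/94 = 42/47 = 0.89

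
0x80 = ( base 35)3n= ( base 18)72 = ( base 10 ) 128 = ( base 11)107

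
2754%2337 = 417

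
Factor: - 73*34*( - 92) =2^3*17^1* 23^1 * 73^1 =228344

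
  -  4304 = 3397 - 7701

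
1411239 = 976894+434345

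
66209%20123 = 5840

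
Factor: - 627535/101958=- 2^( - 1 )*3^ ( - 1)*5^1  *16993^(-1 )*125507^1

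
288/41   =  288/41 = 7.02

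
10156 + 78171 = 88327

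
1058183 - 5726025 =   -  4667842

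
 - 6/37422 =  - 1/6237 =- 0.00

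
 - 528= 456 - 984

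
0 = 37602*0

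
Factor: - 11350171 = -7^1*47^1*34499^1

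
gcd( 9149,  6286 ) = 7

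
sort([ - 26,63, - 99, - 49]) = [ - 99, - 49, - 26, 63 ]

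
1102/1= 1102 = 1102.00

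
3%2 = 1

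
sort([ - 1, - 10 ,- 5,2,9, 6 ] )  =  [  -  10, - 5, - 1, 2,  6 , 9 ]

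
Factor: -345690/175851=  - 230/117 = -2^1*3^( -2)*5^1*13^( - 1)*23^1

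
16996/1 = 16996 = 16996.00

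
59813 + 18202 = 78015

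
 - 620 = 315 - 935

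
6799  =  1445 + 5354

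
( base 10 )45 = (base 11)41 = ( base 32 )1d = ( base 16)2D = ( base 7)63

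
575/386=1 + 189/386   =  1.49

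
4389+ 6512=10901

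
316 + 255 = 571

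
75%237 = 75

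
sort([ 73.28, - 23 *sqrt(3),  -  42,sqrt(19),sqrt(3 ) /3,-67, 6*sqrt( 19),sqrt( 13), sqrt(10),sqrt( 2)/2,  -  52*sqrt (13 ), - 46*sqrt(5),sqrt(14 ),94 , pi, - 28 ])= [  -  52*sqrt (13 ),-46* sqrt( 5), -67 ,-42, - 23*sqrt( 3),  -  28,sqrt ( 3)/3,sqrt(  2)/2, pi , sqrt( 10),sqrt (13),sqrt (14 ), sqrt (19), 6*sqrt (19 ),  73.28, 94]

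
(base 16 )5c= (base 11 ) 84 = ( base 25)3h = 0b1011100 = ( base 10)92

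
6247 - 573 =5674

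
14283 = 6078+8205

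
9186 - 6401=2785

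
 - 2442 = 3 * ( - 814)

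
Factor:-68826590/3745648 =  -2^( - 3)*5^1*7^1* 73^1*13469^1*234103^( - 1) = - 34413295/1872824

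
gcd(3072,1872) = 48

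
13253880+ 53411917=66665797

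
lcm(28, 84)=84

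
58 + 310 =368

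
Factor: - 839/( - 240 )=2^(-4 )*3^( - 1)*5^( - 1 )*839^1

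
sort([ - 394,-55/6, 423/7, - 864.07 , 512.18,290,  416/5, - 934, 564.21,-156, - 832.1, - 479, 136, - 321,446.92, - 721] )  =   [-934, -864.07, - 832.1, - 721, - 479, - 394,-321, - 156 ,-55/6, 423/7,416/5,136, 290,446.92,512.18 , 564.21 ] 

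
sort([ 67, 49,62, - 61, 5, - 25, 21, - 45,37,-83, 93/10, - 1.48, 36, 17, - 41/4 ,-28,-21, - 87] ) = [ - 87, - 83, - 61, - 45,- 28, - 25, - 21 , - 41/4,-1.48, 5,93/10, 17, 21 , 36, 37, 49, 62, 67]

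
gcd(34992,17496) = 17496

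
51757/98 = 51757/98 = 528.13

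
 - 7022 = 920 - 7942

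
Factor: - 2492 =-2^2 * 7^1*89^1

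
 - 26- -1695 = 1669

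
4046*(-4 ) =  - 16184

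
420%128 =36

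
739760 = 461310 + 278450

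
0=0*487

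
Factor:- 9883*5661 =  - 55947663= - 3^2*17^1*37^1*9883^1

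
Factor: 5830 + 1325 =3^3*5^1* 53^1  =  7155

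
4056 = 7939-3883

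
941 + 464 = 1405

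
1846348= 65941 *28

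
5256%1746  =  18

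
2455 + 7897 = 10352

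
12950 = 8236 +4714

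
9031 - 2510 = 6521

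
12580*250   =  3145000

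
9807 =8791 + 1016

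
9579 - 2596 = 6983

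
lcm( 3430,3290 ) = 161210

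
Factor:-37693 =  - 37693^1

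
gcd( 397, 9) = 1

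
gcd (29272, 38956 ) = 4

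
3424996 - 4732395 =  - 1307399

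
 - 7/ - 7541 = 7/7541 = 0.00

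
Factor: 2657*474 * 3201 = 2^1*  3^2*11^1*79^1*97^1*2657^1 = 4031397018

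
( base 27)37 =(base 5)323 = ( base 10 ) 88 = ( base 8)130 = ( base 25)3D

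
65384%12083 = 4969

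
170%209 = 170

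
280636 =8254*34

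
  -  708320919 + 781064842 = 72743923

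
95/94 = 1+1/94= 1.01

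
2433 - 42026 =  - 39593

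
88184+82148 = 170332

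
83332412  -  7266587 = 76065825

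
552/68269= 552/68269 = 0.01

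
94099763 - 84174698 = 9925065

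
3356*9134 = 30653704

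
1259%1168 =91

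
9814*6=58884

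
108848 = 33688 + 75160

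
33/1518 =1/46 = 0.02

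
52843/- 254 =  -52843/254  =  - 208.04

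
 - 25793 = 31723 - 57516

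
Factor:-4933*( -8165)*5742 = 2^1*3^2*5^1*11^1*23^1*29^1*71^1*4933^1   =  231275960190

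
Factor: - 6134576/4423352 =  - 2^1*7^1*19^( - 1 ) * 29101^( - 1 )*54773^1 = - 766822/552919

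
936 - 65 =871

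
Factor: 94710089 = 94710089^1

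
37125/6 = 6187+1/2 = 6187.50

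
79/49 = 79/49 = 1.61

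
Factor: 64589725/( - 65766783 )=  - 3^( - 1)*5^2 * 2583589^1*21922261^( - 1 )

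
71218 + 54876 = 126094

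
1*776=776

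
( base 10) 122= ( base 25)4M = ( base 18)6e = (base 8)172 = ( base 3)11112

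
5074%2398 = 278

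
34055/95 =6811/19=358.47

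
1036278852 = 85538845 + 950740007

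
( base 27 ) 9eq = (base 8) 15465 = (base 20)h85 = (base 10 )6965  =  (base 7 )26210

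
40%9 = 4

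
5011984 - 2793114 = 2218870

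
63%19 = 6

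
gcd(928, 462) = 2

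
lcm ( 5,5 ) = 5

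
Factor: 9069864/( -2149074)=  - 2^2*3^(-1 )*23^ (  -  1 )*29^(-1)*179^ ( - 1 )*377911^1 =- 1511644/358179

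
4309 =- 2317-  - 6626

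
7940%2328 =956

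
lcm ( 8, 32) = 32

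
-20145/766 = -20145/766 = -26.30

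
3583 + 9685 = 13268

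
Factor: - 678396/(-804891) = 2^2 *56533^1 *268297^( - 1) =226132/268297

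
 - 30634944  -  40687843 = - 71322787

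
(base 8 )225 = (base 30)4t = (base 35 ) 49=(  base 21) 72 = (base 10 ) 149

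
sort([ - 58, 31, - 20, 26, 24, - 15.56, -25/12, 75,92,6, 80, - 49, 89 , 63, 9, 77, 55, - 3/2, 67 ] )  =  [ - 58, - 49, - 20,  -  15.56, - 25/12,-3/2, 6,9 , 24, 26, 31,  55,63,  67, 75, 77, 80, 89, 92 ]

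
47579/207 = 47579/207 = 229.85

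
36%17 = 2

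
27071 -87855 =-60784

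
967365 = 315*3071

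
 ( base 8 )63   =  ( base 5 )201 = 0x33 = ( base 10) 51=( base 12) 43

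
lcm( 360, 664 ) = 29880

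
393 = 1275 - 882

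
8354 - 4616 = 3738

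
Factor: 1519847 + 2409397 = 2^2*3^1 * 11^1*17^2 * 103^1 = 3929244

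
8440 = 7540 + 900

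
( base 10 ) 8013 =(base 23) f39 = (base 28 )A65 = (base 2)1111101001101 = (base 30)8r3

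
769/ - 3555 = - 1+ 2786/3555= - 0.22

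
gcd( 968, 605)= 121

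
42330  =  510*83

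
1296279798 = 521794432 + 774485366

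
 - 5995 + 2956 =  -3039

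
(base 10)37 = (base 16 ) 25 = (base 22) 1f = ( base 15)27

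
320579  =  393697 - 73118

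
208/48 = 4 + 1/3   =  4.33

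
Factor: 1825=5^2*73^1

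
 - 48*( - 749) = 35952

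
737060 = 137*5380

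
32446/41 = 32446/41 = 791.37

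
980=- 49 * ( - 20 )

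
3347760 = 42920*78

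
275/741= 275/741  =  0.37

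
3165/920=633/184 = 3.44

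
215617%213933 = 1684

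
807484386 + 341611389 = 1149095775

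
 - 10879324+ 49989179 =39109855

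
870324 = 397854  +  472470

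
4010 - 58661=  - 54651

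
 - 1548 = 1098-2646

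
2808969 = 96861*29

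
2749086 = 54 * 50909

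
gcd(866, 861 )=1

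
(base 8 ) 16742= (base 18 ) 15B0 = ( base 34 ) 6L0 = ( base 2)1110111100010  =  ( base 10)7650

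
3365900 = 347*9700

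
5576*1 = 5576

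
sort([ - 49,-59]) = [ - 59, - 49] 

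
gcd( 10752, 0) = 10752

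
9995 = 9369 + 626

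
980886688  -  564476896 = 416409792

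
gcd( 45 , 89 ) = 1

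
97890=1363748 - 1265858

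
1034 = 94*11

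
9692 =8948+744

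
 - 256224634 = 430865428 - 687090062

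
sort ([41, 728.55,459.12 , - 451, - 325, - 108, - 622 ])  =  [ - 622, -451, - 325,  -  108, 41 , 459.12,728.55]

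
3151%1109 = 933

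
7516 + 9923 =17439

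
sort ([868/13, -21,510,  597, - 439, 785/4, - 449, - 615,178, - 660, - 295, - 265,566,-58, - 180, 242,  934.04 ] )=[ - 660,- 615, - 449, - 439, - 295, - 265, - 180,  -  58, - 21,868/13, 178, 785/4,242  ,  510, 566,597,934.04 ] 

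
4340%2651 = 1689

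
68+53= 121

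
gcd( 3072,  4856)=8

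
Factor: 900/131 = 2^2*3^2 *5^2 * 131^( - 1)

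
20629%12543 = 8086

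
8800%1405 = 370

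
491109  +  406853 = 897962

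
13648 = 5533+8115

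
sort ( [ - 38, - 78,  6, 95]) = [-78, - 38,6,95] 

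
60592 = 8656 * 7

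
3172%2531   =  641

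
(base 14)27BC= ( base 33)6EU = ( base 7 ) 26325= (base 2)1101101110010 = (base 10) 7026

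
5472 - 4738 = 734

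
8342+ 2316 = 10658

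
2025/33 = 675/11= 61.36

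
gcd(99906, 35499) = 3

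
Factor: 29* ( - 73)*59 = - 124903 = -  29^1*59^1*73^1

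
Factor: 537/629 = 3^1*17^( - 1 )  *37^( - 1)*179^1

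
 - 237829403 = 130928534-368757937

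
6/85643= 6/85643 = 0.00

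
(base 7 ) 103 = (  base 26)20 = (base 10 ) 52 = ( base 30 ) 1M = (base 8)64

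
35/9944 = 35/9944 = 0.00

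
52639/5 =10527 + 4/5 = 10527.80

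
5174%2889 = 2285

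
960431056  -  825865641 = 134565415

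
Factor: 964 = 2^2*241^1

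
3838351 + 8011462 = 11849813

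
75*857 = 64275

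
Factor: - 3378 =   -  2^1 *3^1 * 563^1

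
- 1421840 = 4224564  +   - 5646404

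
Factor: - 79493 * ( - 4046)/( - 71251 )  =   - 2^1*7^1*17^2* 43^( - 1 )*1657^(-1 )*79493^1 = - 321628678/71251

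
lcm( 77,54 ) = 4158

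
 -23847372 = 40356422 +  - 64203794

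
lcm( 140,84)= 420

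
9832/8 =1229 = 1229.00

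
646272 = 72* 8976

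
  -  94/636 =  - 1 + 271/318=- 0.15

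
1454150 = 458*3175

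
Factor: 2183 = 37^1*59^1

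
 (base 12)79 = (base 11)85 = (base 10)93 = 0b1011101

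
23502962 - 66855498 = - 43352536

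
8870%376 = 222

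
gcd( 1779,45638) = 1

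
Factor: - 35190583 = - 311^1*113153^1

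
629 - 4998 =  - 4369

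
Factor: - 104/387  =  - 2^3  *  3^( - 2 ) * 13^1 * 43^( - 1 )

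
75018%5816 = 5226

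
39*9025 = 351975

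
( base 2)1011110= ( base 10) 94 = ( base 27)3D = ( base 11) 86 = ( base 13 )73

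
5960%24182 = 5960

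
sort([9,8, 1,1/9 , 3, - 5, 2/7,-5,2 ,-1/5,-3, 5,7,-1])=[  -  5,  -  5,- 3, - 1, - 1/5,1/9, 2/7, 1,2,3,5, 7,8 , 9] 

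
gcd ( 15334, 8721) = 17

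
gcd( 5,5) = 5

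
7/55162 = 7/55162 = 0.00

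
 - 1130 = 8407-9537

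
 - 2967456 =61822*( - 48 )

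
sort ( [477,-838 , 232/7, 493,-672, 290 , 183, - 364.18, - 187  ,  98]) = [ - 838, - 672, - 364.18, - 187, 232/7,98, 183, 290, 477,  493]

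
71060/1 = 71060 = 71060.00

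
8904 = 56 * 159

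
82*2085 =170970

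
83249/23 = 83249/23 =3619.52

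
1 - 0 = 1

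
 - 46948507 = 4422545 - 51371052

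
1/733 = 1/733= 0.00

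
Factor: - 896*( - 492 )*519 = 228791808 = 2^9*3^2*7^1*41^1 * 173^1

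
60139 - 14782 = 45357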